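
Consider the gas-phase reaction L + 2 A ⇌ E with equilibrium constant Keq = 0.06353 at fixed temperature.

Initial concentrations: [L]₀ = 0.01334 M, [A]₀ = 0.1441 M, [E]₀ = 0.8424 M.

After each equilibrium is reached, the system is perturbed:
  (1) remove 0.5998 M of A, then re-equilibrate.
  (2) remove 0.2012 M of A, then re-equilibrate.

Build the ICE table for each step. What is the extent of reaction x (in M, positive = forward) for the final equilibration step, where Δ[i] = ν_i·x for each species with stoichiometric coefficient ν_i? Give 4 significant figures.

Q₀ = 3041 vs Keq = 0.06353 ⇒ Q>K, reverse
Step 1:
                  L         A         E
  Initial   0.01334    0.1441    0.8424
  Change     0.7238     1.448   -0.7238
  Equil      0.7371     1.592    0.1186
  solve Keq expr → x = -0.7238; check Q = 0.06353
Then remove 0.5998 M of A.
Step 2:
                  L         A         E
  Initial    0.7371    0.9918    0.1186
  Change    0.05695    0.1139  -0.05695
  Equil      0.7941     1.106   0.06168
  solve Keq expr → x = -0.05695; check Q = 0.06353
Then remove 0.2012 M of A.
Step 3:
                  L         A         E
  Initial    0.7941    0.9045   0.06168
  Change    0.01643   0.03287  -0.01643
  Equil      0.8105    0.9374   0.04525
  solve Keq expr → x = -0.01643; check Q = 0.06353

x = -0.01643 M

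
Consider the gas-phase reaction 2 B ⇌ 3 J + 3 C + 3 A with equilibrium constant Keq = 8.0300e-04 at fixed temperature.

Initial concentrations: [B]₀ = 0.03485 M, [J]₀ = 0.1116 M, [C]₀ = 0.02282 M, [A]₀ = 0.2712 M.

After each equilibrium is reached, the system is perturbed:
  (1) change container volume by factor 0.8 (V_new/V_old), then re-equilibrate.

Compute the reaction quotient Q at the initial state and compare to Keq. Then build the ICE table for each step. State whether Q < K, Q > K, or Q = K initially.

Q₀ = 2.7127e-07 vs Keq = 8.0300e-04 ⇒ Q<K, forward
Step 1:
                   B          J          C          A
  init       0.03485     0.1116    0.02282     0.2712
  Δ         -0.02852    0.04278    0.04278    0.04278
  eq        0.006328     0.1544     0.0656      0.314
  solve Keq expr → x = 0.01426; check Q = 8.0300e-04
Then change container volume by factor 0.8 (V_new/V_old).
Step 2:
                   B          J          C          A
  init       0.00791      0.193      0.082     0.3925
  Δ         0.005473   -0.00821   -0.00821   -0.00821
  eq         0.01338     0.1848    0.07379     0.3843
  solve Keq expr → x = -0.002737; check Q = 8.0300e-04

Q₀ = 2.7127e-07; Q < K (proceeds forward)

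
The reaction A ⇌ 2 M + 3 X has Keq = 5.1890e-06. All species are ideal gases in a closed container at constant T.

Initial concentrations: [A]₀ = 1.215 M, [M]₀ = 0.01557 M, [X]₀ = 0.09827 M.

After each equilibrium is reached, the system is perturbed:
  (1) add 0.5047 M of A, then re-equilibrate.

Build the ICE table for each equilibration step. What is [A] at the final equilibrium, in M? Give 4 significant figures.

Q₀ = 1.8935e-07 vs Keq = 5.1890e-06 ⇒ Q<K, forward
Step 1:
                    A           M           X
  I             1.215     0.01557     0.09827
  C          -0.01513     0.03026     0.04539
  E               1.2     0.04583      0.1437
  solve Keq expr → x = 0.01513; check Q = 5.1890e-06
Then add 0.5047 M of A.
Step 2:
                    A           M           X
  I             1.705     0.04583      0.1437
  C         -0.002427    0.004854    0.007281
  E             1.702     0.05068      0.1509
  solve Keq expr → x = 0.002427; check Q = 5.1890e-06

[A]_eq = 1.702 M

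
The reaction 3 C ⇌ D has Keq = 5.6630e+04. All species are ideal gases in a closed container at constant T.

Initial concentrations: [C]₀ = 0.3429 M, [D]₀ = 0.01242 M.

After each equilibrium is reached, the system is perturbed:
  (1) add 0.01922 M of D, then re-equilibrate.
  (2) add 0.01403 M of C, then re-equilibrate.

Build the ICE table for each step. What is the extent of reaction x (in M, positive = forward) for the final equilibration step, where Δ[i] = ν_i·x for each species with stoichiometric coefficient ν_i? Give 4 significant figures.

Q₀ = 0.308 vs Keq = 5.6630e+04 ⇒ Q<K, forward
Step 1:
                  C         D
  init       0.3429   0.01242
  Δ           -0.33      0.11
  eq        0.01293    0.1224
  solve Keq expr → x = 0.11; check Q = 5.6630e+04
Then add 0.01922 M of D.
Step 2:
                  C         D
  init      0.01293    0.1416
  Δ       6.3731e-04 -2.1244e-04
  eq        0.01357    0.1414
  solve Keq expr → x = -2.1244e-04; check Q = 5.6630e+04
Then add 0.01403 M of C.
Step 3:
                  C         D
  init       0.0276    0.1414
  Δ        -0.01388  0.004628
  eq        0.01371     0.146
  solve Keq expr → x = 0.004628; check Q = 5.6630e+04

x = 0.004628 M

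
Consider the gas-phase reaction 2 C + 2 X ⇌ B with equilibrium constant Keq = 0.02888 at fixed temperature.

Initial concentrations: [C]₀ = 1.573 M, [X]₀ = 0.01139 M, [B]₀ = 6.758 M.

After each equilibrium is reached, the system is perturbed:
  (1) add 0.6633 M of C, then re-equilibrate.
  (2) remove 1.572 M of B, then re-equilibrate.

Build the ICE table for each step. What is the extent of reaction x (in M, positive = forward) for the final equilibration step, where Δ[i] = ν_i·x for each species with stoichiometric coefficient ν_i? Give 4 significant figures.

Q₀ = 2.1053e+04 vs Keq = 0.02888 ⇒ Q>K, reverse
Step 1:
                  C         X         B
  init        1.573   0.01139     6.758
  Δ           2.966     2.966    -1.483
  eq          4.539     2.977     5.275
  solve Keq expr → x = -1.483; check Q = 0.02888
Then add 0.6633 M of C.
Step 2:
                  C         X         B
  init        5.202     2.977     5.275
  Δ           -0.23     -0.23     0.115
  eq          4.972     2.747      5.39
  solve Keq expr → x = 0.115; check Q = 0.02888
Then remove 1.572 M of B.
Step 3:
                  C         X         B
  init        4.972     2.747     3.818
  Δ         -0.2638   -0.2638    0.1319
  eq          4.709     2.484      3.95
  solve Keq expr → x = 0.1319; check Q = 0.02888

x = 0.1319 M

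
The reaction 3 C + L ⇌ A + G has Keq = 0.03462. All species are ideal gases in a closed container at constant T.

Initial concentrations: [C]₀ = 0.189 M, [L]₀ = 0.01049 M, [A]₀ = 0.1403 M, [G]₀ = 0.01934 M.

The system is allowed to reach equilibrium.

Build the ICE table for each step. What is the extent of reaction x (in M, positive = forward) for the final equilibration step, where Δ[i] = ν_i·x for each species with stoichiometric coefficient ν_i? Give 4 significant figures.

x = -0.01921 M

Q₀ = 38.31 vs Keq = 0.03462 ⇒ Q>K, reverse
Step 1:
                  C         L         A         G
  I           0.189   0.01049    0.1403   0.01934
  C         0.05764   0.01921  -0.01921  -0.01921
  E          0.2466    0.0297    0.1211 1.2741e-04
  solve Keq expr → x = -0.01921; check Q = 0.03462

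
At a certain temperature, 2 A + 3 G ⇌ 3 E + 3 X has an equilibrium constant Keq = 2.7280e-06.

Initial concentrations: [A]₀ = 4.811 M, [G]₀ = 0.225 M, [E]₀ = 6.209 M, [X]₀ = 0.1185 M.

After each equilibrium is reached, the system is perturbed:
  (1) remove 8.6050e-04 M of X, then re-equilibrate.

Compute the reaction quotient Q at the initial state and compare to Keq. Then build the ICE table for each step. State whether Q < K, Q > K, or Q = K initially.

Q₀ = 1.511; Q > K (proceeds reverse)

Q₀ = 1.511 vs Keq = 2.7280e-06 ⇒ Q>K, reverse
Step 1:
                    A           G           E           X
  Initial       4.811       0.225       6.209      0.1185
  Change       0.0775      0.1162     -0.1162     -0.1162
  Equil         4.888      0.3412       6.093    0.002254
  solve Keq expr → x = -0.03875; check Q = 2.7280e-06
Then remove 8.6050e-04 M of X.
Step 2:
                    A           G           E           X
  Initial       4.888      0.3412       6.093    0.001394
  Change  -5.6958e-04 -8.5437e-04  8.5437e-04  8.5437e-04
  Equil         4.888      0.3404       6.094    0.002248
  solve Keq expr → x = 2.8479e-04; check Q = 2.7280e-06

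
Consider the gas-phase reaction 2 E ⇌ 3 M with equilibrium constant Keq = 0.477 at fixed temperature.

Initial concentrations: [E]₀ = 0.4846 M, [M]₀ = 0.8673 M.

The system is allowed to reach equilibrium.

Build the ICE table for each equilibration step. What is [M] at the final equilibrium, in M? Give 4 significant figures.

[M]_eq = 0.5957 M

Q₀ = 2.778 vs Keq = 0.477 ⇒ Q>K, reverse
Step 1:
                  E         M
  I          0.4846    0.8673
  C          0.1811   -0.2716
  E          0.6657    0.5957
  solve Keq expr → x = -0.09054; check Q = 0.477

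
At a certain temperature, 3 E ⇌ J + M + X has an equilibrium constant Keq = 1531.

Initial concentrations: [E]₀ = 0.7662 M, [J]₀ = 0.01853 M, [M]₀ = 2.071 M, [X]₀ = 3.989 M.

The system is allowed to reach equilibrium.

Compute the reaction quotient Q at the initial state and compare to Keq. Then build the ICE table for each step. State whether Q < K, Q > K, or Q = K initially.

Q₀ = 0.3403 vs Keq = 1531 ⇒ Q<K, forward
Step 1:
                  E         J         M         X
  I          0.7662   0.01853     2.071     3.989
  C         -0.6522    0.2174    0.2174    0.2174
  E           0.114    0.2359     2.288     4.206
  solve Keq expr → x = 0.2174; check Q = 1531

Q₀ = 0.3403; Q < K (proceeds forward)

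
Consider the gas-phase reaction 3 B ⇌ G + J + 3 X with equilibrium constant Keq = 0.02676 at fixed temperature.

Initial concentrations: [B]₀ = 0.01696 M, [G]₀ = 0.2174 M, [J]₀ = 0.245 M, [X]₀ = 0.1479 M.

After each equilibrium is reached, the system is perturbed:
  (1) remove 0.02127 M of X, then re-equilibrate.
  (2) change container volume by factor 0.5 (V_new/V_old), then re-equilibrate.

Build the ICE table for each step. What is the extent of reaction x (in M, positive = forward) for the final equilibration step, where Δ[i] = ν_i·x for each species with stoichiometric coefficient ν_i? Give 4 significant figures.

Q₀ = 35.32 vs Keq = 0.02676 ⇒ Q>K, reverse
Step 1:
                  B         G         J         X
  init      0.01696    0.2174     0.245    0.1479
  Δ         0.07189  -0.02396  -0.02396  -0.07189
  eq        0.08885    0.1934     0.221   0.07601
  solve Keq expr → x = -0.02396; check Q = 0.02676
Then remove 0.02127 M of X.
Step 2:
                  B         G         J         X
  init      0.08885    0.1934     0.221   0.05474
  Δ        -0.01104  0.003681  0.003681   0.01104
  eq        0.07781    0.1971    0.2247   0.06578
  solve Keq expr → x = 0.003681; check Q = 0.02676
Then change container volume by factor 0.5 (V_new/V_old).
Step 3:
                  B         G         J         X
  init       0.1556    0.3942    0.4494    0.1316
  Δ         0.03069  -0.01023  -0.01023  -0.03069
  eq         0.1863     0.384    0.4392    0.1009
  solve Keq expr → x = -0.01023; check Q = 0.02676

x = -0.01023 M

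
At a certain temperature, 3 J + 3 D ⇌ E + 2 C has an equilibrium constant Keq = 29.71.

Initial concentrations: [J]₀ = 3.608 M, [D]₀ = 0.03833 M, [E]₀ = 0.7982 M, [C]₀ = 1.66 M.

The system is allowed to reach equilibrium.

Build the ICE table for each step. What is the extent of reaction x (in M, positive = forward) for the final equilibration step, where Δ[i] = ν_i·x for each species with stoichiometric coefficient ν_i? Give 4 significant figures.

Q₀ = 831.6 vs Keq = 29.71 ⇒ Q>K, reverse
Step 1:
                  J         D         E         C
  init        3.608   0.03833    0.7982      1.66
  Δ          0.0724    0.0724  -0.02413  -0.04827
  eq           3.68    0.1107    0.7741     1.612
  solve Keq expr → x = -0.02413; check Q = 29.71

x = -0.02413 M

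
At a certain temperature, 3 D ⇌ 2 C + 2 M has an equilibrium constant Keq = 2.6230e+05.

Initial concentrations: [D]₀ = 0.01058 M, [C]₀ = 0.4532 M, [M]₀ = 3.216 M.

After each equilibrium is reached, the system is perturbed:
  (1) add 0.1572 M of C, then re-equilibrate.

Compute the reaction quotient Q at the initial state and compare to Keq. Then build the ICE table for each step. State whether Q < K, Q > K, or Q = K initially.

Q₀ = 1.7937e+06; Q > K (proceeds reverse)

Q₀ = 1.7937e+06 vs Keq = 2.6230e+05 ⇒ Q>K, reverse
Step 1:
                    D           C           M
  init        0.01058      0.4532       3.216
  Δ          0.009293   -0.006195   -0.006195
  eq          0.01987       0.447        3.21
  solve Keq expr → x = -0.003098; check Q = 2.6230e+05
Then add 0.1572 M of C.
Step 2:
                    D           C           M
  init        0.01987      0.6042        3.21
  Δ           0.00433   -0.002886   -0.002886
  eq           0.0242      0.6013       3.207
  solve Keq expr → x = -0.001443; check Q = 2.6230e+05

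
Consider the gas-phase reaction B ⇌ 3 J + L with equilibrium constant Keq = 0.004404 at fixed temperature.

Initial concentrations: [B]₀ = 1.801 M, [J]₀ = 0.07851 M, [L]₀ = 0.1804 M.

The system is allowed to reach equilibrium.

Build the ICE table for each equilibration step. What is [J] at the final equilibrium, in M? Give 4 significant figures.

Q₀ = 4.8473e-05 vs Keq = 0.004404 ⇒ Q<K, forward
Step 1:
                    B           J           L
  init          1.801     0.07851      0.1804
  Δ          -0.07685      0.2305     0.07685
  eq            1.724       0.309      0.2572
  solve Keq expr → x = 0.07685; check Q = 0.004404

[J]_eq = 0.309 M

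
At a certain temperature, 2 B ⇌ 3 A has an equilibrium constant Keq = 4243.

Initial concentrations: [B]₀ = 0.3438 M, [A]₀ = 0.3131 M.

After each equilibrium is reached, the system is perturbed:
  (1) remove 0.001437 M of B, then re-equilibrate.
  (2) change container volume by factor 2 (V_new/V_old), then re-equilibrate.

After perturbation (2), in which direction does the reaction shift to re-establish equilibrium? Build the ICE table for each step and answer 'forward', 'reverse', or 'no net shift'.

Q₀ = 0.2597 vs Keq = 4243 ⇒ Q<K, forward
Step 1:
                  B         A
  init       0.3438    0.3131
  Δ         -0.3326    0.4989
  eq        0.01123     0.812
  solve Keq expr → x = 0.1663; check Q = 4243
Then remove 0.001437 M of B.
Step 2:
                  B         A
  init     0.009795     0.812
  Δ        0.001394  -0.00209
  eq        0.01119    0.8099
  solve Keq expr → x = -6.9683e-04; check Q = 4243
Then change container volume by factor 2 (V_new/V_old).
Step 3:
                  B         A
  init     0.005594    0.4049
  Δ       -0.001603  0.002405
  eq       0.003991    0.4073
  solve Keq expr → x = 8.0163e-04; check Q = 4243

Direction: forward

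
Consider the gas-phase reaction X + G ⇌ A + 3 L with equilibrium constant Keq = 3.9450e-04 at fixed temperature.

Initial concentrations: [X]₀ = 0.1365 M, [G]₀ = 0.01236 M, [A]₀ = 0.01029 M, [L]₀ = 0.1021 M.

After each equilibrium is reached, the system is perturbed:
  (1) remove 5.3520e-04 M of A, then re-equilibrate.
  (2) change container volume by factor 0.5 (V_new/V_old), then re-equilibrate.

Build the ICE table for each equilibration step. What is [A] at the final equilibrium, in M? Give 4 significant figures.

Q₀ = 0.006491 vs Keq = 3.9450e-04 ⇒ Q>K, reverse
Step 1:
                  X         G         A         L
  Initial    0.1365   0.01236   0.01029    0.1021
  Change   0.007896  0.007896 -0.007896  -0.02369
  Equil      0.1444   0.02026  0.002394   0.07841
  solve Keq expr → x = -0.007896; check Q = 3.9450e-04
Then remove 5.3520e-04 M of A.
Step 2:
                  X         G         A         L
  Initial    0.1444   0.02026  0.001858   0.07841
  Change  -3.8351e-04 -3.8351e-04 3.8351e-04  0.001151
  Equil       0.144   0.01987  0.002242   0.07956
  solve Keq expr → x = 3.8351e-04; check Q = 3.9450e-04
Then change container volume by factor 0.5 (V_new/V_old).
Step 3:
                  X         G         A         L
  Initial     0.288   0.03975  0.004484    0.1591
  Change   0.003029  0.003029 -0.003029 -0.009088
  Equil      0.2911   0.04278  0.001454      0.15
  solve Keq expr → x = -0.003029; check Q = 3.9450e-04

[A]_eq = 0.001454 M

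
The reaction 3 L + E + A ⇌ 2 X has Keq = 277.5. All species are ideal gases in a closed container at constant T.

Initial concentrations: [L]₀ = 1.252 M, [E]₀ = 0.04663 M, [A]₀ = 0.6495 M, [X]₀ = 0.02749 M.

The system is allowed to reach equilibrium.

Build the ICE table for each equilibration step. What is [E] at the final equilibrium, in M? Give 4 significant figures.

[E]_eq = 6.3193e-05 M

Q₀ = 0.01271 vs Keq = 277.5 ⇒ Q<K, forward
Step 1:
                   L          E          A          X
  init         1.252    0.04663     0.6495    0.02749
  Δ          -0.1397   -0.04657   -0.04657    0.09313
  eq           1.112 6.3193e-05     0.6029     0.1206
  solve Keq expr → x = 0.04657; check Q = 277.5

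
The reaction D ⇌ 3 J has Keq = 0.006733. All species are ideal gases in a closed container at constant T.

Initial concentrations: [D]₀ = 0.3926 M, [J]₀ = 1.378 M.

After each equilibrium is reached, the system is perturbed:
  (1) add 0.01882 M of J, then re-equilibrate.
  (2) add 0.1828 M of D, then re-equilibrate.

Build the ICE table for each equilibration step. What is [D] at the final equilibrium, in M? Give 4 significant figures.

[D]_eq = 0.9785 M

Q₀ = 6.665 vs Keq = 0.006733 ⇒ Q>K, reverse
Step 1:
                    D           J
  init         0.3926       1.378
  Δ            0.4011      -1.203
  eq           0.7937      0.1748
  solve Keq expr → x = -0.4011; check Q = 0.006733
Then add 0.01882 M of J.
Step 2:
                    D           J
  init         0.7937      0.1936
  Δ          0.006124    -0.01837
  eq           0.7998      0.1753
  solve Keq expr → x = -0.006124; check Q = 0.006733
Then add 0.1828 M of D.
Step 3:
                    D           J
  init         0.9826      0.1753
  Δ         -0.004063     0.01219
  eq           0.9785      0.1875
  solve Keq expr → x = 0.004063; check Q = 0.006733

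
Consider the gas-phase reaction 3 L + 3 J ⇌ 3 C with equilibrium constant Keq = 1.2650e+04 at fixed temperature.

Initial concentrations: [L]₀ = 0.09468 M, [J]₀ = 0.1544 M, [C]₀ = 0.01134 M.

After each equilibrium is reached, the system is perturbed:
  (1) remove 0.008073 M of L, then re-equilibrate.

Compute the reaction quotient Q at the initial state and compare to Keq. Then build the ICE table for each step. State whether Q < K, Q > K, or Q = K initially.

Q₀ = 0.4668; Q < K (proceeds forward)

Q₀ = 0.4668 vs Keq = 1.2650e+04 ⇒ Q<K, forward
Step 1:
                   L          J          C
  Initial    0.09468     0.1544    0.01134
  Change    -0.06124   -0.06124    0.06124
  Equil      0.03344    0.09316    0.07258
  solve Keq expr → x = 0.02041; check Q = 1.2650e+04
Then remove 0.008073 M of L.
Step 2:
                   L          J          C
  Initial    0.02537    0.09316    0.07258
  Change    0.004531   0.004531  -0.004531
  Equil       0.0299    0.09769    0.06805
  solve Keq expr → x = -0.00151; check Q = 1.2650e+04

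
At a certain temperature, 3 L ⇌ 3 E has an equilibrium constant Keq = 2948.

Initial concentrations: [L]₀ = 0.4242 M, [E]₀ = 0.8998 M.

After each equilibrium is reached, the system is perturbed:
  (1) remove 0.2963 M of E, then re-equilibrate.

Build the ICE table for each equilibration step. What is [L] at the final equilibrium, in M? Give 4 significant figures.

Q₀ = 9.544 vs Keq = 2948 ⇒ Q<K, forward
Step 1:
                   L          E
  I           0.4242     0.8998
  C          -0.3379     0.3379
  E          0.08632      1.238
  solve Keq expr → x = 0.1126; check Q = 2948
Then remove 0.2963 M of E.
Step 2:
                   L          E
  I          0.08632     0.9414
  C         -0.01932    0.01932
  E            0.067     0.9607
  solve Keq expr → x = 0.006439; check Q = 2948

[L]_eq = 0.067 M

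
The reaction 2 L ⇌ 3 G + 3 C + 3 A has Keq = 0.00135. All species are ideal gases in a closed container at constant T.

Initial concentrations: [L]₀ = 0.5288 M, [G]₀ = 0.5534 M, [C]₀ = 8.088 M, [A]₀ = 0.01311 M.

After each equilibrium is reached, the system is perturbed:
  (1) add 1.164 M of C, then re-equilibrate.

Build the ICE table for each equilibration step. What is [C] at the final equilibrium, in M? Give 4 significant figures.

Q₀ = 7.2255e-04 vs Keq = 0.00135 ⇒ Q<K, forward
Step 1:
                    L           G           C           A
  I            0.5288      0.5534       8.088     0.01311
  C         -0.001938    0.002908    0.002908    0.002908
  E            0.5269      0.5563       8.091     0.01602
  solve Keq expr → x = 9.6919e-04; check Q = 0.00135
Then add 1.164 M of C.
Step 2:
                    L           G           C           A
  I            0.5269      0.5563       9.255     0.01602
  C          0.001293    -0.00194    -0.00194    -0.00194
  E            0.5282      0.5544       9.253     0.01408
  solve Keq expr → x = -6.4654e-04; check Q = 0.00135

[C]_eq = 9.253 M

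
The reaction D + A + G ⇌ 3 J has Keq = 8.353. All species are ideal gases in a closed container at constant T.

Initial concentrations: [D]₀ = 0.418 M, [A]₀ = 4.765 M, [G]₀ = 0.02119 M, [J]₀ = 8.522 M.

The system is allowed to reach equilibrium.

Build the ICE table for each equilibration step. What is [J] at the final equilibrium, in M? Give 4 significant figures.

Q₀ = 1.4664e+04 vs Keq = 8.353 ⇒ Q>K, reverse
Step 1:
                    D           A           G           J
  I             0.418       4.765     0.02119       8.522
  C             1.256       1.256       1.256      -3.767
  E             1.674       6.021       1.277       4.755
  solve Keq expr → x = -1.256; check Q = 8.353

[J]_eq = 4.755 M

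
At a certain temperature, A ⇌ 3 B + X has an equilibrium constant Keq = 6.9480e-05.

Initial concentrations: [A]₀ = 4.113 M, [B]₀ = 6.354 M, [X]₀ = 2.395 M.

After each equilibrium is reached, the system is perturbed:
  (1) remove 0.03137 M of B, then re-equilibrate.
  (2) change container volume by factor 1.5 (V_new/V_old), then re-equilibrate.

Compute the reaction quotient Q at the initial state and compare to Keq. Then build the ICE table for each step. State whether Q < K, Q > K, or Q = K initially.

Q₀ = 149.4; Q > K (proceeds reverse)

Q₀ = 149.4 vs Keq = 6.9480e-05 ⇒ Q>K, reverse
Step 1:
                    A           B           X
  I             4.113       6.354       2.395
  C             2.081      -6.243      -2.081
  E             6.194      0.1111       0.314
  solve Keq expr → x = -2.081; check Q = 6.9480e-05
Then remove 0.03137 M of B.
Step 2:
                    A           B           X
  I             6.194     0.07971       0.314
  C          -0.01005     0.03015     0.01005
  E             6.184      0.1099      0.3241
  solve Keq expr → x = 0.01005; check Q = 6.9480e-05
Then change container volume by factor 1.5 (V_new/V_old).
Step 3:
                    A           B           X
  I             4.123     0.07324      0.2161
  C          -0.01154     0.03463     0.01154
  E             4.111      0.1079      0.2276
  solve Keq expr → x = 0.01154; check Q = 6.9480e-05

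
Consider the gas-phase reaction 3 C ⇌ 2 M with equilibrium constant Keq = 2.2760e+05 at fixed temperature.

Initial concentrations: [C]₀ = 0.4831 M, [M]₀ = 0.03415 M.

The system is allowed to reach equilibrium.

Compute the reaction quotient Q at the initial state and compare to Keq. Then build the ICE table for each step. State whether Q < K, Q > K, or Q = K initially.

Q₀ = 0.01034; Q < K (proceeds forward)

Q₀ = 0.01034 vs Keq = 2.2760e+05 ⇒ Q<K, forward
Step 1:
                   C          M
  I           0.4831    0.03415
  C           -0.475     0.3166
  E         0.008146     0.3508
  solve Keq expr → x = 0.1583; check Q = 2.2760e+05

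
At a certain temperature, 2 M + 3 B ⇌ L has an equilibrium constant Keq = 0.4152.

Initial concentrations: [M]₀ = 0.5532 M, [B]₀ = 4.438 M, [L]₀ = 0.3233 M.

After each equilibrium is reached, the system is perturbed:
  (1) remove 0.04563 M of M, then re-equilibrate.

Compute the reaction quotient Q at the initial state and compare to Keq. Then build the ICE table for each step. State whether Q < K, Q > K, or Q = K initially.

Q₀ = 0.01209 vs Keq = 0.4152 ⇒ Q<K, forward
Step 1:
                    M           B           L
  init         0.5532       4.438      0.3233
  Δ           -0.4034      -0.605      0.2017
  eq           0.1498       3.833       0.525
  solve Keq expr → x = 0.2017; check Q = 0.4152
Then remove 0.04563 M of M.
Step 2:
                    M           B           L
  init         0.1042       3.833       0.525
  Δ           0.03945     0.05917    -0.01972
  eq           0.1437       3.892      0.5053
  solve Keq expr → x = -0.01972; check Q = 0.4152

Q₀ = 0.01209; Q < K (proceeds forward)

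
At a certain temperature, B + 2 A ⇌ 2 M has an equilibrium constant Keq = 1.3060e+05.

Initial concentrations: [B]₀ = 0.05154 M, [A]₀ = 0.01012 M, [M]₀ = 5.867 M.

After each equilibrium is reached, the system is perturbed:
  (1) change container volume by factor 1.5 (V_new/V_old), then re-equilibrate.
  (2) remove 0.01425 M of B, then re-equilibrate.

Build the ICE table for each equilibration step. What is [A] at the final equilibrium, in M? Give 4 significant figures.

Q₀ = 6.5212e+06 vs Keq = 1.3060e+05 ⇒ Q>K, reverse
Step 1:
                    B           A           M
  I           0.05154     0.01012       5.867
  C           0.02419     0.04839    -0.04839
  E           0.07573     0.05851       5.819
  solve Keq expr → x = -0.02419; check Q = 1.3060e+05
Then change container volume by factor 1.5 (V_new/V_old).
Step 2:
                    B           A           M
  I           0.05049       0.039       3.879
  C          0.003544    0.007088   -0.007088
  E           0.05403     0.04609       3.872
  solve Keq expr → x = -0.003544; check Q = 1.3060e+05
Then remove 0.01425 M of B.
Step 3:
                    B           A           M
  I           0.03978     0.04609       3.872
  C          0.002858    0.005716   -0.005716
  E           0.04264     0.05181       3.866
  solve Keq expr → x = -0.002858; check Q = 1.3060e+05

[A]_eq = 0.05181 M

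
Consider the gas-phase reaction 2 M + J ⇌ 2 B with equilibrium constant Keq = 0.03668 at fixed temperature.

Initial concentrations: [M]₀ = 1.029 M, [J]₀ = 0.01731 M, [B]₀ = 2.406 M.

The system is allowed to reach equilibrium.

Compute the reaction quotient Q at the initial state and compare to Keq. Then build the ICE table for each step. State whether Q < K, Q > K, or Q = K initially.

Q₀ = 315.8 vs Keq = 0.03668 ⇒ Q>K, reverse
Step 1:
                  M         J         B
  I           1.029   0.01731     2.406
  C           1.866    0.9328    -1.866
  E           2.895    0.9501    0.5404
  solve Keq expr → x = -0.9328; check Q = 0.03668

Q₀ = 315.8; Q > K (proceeds reverse)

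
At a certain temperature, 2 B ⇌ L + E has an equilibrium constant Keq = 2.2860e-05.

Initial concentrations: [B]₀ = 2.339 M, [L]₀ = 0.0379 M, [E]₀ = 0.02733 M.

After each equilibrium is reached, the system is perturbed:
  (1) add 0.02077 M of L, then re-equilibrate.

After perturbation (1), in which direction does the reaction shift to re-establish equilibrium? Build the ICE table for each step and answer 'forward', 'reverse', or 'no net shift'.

Q₀ = 1.8933e-04 vs Keq = 2.2860e-05 ⇒ Q>K, reverse
Step 1:
                  B         L         E
  Initial     2.339    0.0379   0.02733
  Change    0.04014  -0.02007  -0.02007
  Equil       2.379   0.01783  0.007258
  solve Keq expr → x = -0.02007; check Q = 2.2860e-05
Then add 0.02077 M of L.
Step 2:
                  B         L         E
  Initial     2.379    0.0386  0.007258
  Change   0.007089 -0.003545 -0.003545
  Equil       2.386   0.03505  0.003713
  solve Keq expr → x = -0.003545; check Q = 2.2860e-05

Direction: reverse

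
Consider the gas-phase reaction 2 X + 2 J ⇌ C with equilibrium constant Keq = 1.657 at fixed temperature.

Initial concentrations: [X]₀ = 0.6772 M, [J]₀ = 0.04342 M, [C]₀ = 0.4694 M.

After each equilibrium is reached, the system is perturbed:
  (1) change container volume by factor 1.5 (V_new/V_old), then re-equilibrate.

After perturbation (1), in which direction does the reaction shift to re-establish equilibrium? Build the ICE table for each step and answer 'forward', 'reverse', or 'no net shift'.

Direction: reverse

Q₀ = 542.9 vs Keq = 1.657 ⇒ Q>K, reverse
Step 1:
                  X         J         C
  Initial    0.6772   0.04342    0.4694
  Change     0.3597    0.3597   -0.1799
  Equil       1.037    0.4031    0.2895
  solve Keq expr → x = -0.1799; check Q = 1.657
Then change container volume by factor 1.5 (V_new/V_old).
Step 2:
                  X         J         C
  Initial    0.6913    0.2688     0.193
  Change     0.1012    0.1012   -0.0506
  Equil      0.7925      0.37    0.1424
  solve Keq expr → x = -0.0506; check Q = 1.657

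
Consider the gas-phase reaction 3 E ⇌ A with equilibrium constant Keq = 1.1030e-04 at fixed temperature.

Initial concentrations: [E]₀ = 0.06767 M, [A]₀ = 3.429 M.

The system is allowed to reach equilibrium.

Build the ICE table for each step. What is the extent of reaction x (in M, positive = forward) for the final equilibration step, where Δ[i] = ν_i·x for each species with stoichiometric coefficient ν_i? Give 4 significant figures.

Q₀ = 1.1066e+04 vs Keq = 1.1030e-04 ⇒ Q>K, reverse
Step 1:
                  E         A
  Initial   0.06767     3.429
  Change      9.954    -3.318
  Equil       10.02     0.111
  solve Keq expr → x = -3.318; check Q = 1.1030e-04

x = -3.318 M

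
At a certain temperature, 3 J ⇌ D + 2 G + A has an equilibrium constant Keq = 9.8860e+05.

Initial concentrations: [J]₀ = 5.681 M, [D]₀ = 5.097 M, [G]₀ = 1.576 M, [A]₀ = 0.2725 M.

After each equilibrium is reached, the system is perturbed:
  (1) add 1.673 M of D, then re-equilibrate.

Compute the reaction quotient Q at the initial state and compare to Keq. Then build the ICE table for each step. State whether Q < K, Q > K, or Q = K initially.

Q₀ = 0.01882 vs Keq = 9.8860e+05 ⇒ Q<K, forward
Step 1:
                   J          D          G          A
  I            5.681      5.097      1.576     0.2725
  C           -5.606      1.869      3.737      1.869
  E          0.07524      6.966      5.313      2.141
  solve Keq expr → x = 1.869; check Q = 9.8860e+05
Then add 1.673 M of D.
Step 2:
                   J          D          G          A
  I          0.07524      8.639      5.313      2.141
  C          0.00553  -0.001843  -0.003687  -0.001843
  E          0.08077      8.637      5.309      2.139
  solve Keq expr → x = -0.001843; check Q = 9.8860e+05

Q₀ = 0.01882; Q < K (proceeds forward)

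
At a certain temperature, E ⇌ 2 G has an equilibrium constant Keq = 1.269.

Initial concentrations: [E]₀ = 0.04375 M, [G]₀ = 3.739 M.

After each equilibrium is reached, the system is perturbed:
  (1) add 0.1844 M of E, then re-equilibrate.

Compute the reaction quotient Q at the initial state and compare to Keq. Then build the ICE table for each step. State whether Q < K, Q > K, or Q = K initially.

Q₀ = 319.5 vs Keq = 1.269 ⇒ Q>K, reverse
Step 1:
                    E           G
  init        0.04375       3.739
  Δ             1.233      -2.466
  eq            1.277       1.273
  solve Keq expr → x = -1.233; check Q = 1.269
Then add 0.1844 M of E.
Step 2:
                    E           G
  init          1.461       1.273
  Δ          -0.03598     0.07195
  eq            1.425       1.345
  solve Keq expr → x = 0.03598; check Q = 1.269

Q₀ = 319.5; Q > K (proceeds reverse)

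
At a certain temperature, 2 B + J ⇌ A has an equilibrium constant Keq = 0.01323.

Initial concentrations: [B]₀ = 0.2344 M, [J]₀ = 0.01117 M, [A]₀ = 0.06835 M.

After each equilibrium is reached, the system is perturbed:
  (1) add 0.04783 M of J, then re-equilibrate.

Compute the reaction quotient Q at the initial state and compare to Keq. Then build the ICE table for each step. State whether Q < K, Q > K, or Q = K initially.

Q₀ = 111.4 vs Keq = 0.01323 ⇒ Q>K, reverse
Step 1:
                   B          J          A
  init        0.2344    0.01117    0.06835
  Δ           0.1364    0.06821   -0.06821
  eq          0.3708    0.07938 1.4440e-04
  solve Keq expr → x = -0.06821; check Q = 0.01323
Then add 0.04783 M of J.
Step 2:
                   B          J          A
  init        0.3708     0.1272 1.4440e-04
  Δ       -1.7327e-04 -8.6636e-05 8.6636e-05
  eq          0.3706     0.1271 2.3103e-04
  solve Keq expr → x = 8.6636e-05; check Q = 0.01323

Q₀ = 111.4; Q > K (proceeds reverse)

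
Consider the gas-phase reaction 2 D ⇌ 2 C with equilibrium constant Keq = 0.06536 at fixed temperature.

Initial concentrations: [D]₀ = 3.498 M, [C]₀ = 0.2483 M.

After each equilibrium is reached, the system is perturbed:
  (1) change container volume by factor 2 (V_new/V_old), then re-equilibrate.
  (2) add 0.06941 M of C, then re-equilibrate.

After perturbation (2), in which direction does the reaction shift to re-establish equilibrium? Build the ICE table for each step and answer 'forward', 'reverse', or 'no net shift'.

Q₀ = 0.005039 vs Keq = 0.06536 ⇒ Q<K, forward
Step 1:
                   D          C
  I            3.498     0.2483
  C          -0.5145     0.5145
  E            2.984     0.7628
  solve Keq expr → x = 0.2572; check Q = 0.06536
Then change container volume by factor 2 (V_new/V_old).
Step 2:
                   D          C
  I            1.492     0.3814
  C                0          0
  E            1.492     0.3814
  solve Keq expr → x = 0; check Q = 0.06536
Then add 0.06941 M of C.
Step 3:
                   D          C
  I            1.492     0.4508
  C          0.05528   -0.05528
  E            1.547     0.3955
  solve Keq expr → x = -0.02764; check Q = 0.06536

Direction: reverse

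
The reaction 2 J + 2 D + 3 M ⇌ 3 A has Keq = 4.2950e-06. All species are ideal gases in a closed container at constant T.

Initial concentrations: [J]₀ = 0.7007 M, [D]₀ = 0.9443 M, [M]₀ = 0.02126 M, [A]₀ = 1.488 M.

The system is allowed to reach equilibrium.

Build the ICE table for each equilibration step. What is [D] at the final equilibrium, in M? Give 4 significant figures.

[D]_eq = 1.902 M

Q₀ = 7.8313e+05 vs Keq = 4.2950e-06 ⇒ Q>K, reverse
Step 1:
                   J          D          M          A
  I           0.7007     0.9443    0.02126      1.488
  C            0.958      0.958      1.437     -1.437
  E            1.659      1.902      1.458    0.05099
  solve Keq expr → x = -0.479; check Q = 4.2950e-06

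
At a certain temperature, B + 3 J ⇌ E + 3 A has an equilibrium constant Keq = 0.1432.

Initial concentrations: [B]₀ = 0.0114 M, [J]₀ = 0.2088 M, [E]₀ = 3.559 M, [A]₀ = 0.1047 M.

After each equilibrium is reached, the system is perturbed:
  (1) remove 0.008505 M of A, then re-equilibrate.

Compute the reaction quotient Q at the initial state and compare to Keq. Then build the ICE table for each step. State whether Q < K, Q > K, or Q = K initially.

Q₀ = 39.36; Q > K (proceeds reverse)

Q₀ = 39.36 vs Keq = 0.1432 ⇒ Q>K, reverse
Step 1:
                    B           J           E           A
  Initial      0.0114      0.2088       3.559      0.1047
  Change      0.02428     0.07285    -0.02428    -0.07285
  Equil       0.03568      0.2817       3.535     0.03185
  solve Keq expr → x = -0.02428; check Q = 0.1432
Then remove 0.008505 M of A.
Step 2:
                    B           J           E           A
  Initial     0.03568      0.2817       3.535     0.02334
  Change    -0.002337   -0.007012    0.002337    0.007012
  Equil       0.03335      0.2746       3.537     0.03035
  solve Keq expr → x = 0.002337; check Q = 0.1432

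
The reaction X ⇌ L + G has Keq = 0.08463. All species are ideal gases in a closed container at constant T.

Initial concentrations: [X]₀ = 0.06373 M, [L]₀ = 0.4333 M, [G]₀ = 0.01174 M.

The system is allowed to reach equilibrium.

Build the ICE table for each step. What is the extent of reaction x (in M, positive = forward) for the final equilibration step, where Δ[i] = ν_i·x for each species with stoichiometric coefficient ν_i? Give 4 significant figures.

x = 5.7808e-04 M

Q₀ = 0.07982 vs Keq = 0.08463 ⇒ Q<K, forward
Step 1:
                    X           L           G
  I           0.06373      0.4333     0.01174
  C       -5.7808e-04  5.7808e-04  5.7808e-04
  E           0.06315      0.4339     0.01232
  solve Keq expr → x = 5.7808e-04; check Q = 0.08463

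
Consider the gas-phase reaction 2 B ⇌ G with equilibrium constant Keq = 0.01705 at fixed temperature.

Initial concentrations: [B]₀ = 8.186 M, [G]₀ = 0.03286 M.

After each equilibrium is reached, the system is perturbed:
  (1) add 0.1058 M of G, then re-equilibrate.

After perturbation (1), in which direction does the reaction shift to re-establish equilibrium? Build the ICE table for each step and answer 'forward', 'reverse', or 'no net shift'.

Direction: reverse

Q₀ = 4.9037e-04 vs Keq = 0.01705 ⇒ Q<K, forward
Step 1:
                  B         G
  Initial     8.186   0.03286
  Change     -1.472    0.7358
  Equil       6.714    0.7687
  solve Keq expr → x = 0.7358; check Q = 0.01705
Then add 0.1058 M of G.
Step 2:
                  B         G
  Initial     6.714    0.8745
  Change     0.1446  -0.07232
  Equil       6.859    0.8021
  solve Keq expr → x = -0.07232; check Q = 0.01705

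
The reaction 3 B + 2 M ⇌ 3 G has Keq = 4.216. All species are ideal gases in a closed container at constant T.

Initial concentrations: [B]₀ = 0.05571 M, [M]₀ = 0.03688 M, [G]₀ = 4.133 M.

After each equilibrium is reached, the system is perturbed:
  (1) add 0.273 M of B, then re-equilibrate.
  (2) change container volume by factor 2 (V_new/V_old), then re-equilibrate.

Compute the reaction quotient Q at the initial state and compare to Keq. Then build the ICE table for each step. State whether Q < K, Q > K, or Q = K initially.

Q₀ = 3.0020e+08 vs Keq = 4.216 ⇒ Q>K, reverse
Step 1:
                    B           M           G
  Initial     0.05571     0.03688       4.133
  Change        1.515        1.01      -1.515
  Equil         1.571       1.047       2.618
  solve Keq expr → x = -0.5052; check Q = 4.216
Then add 0.273 M of B.
Step 2:
                    B           M           G
  Initial       1.844       1.047       2.618
  Change      -0.1165    -0.07768      0.1165
  Equil         1.728      0.9695       2.734
  solve Keq expr → x = 0.03884; check Q = 4.216
Then change container volume by factor 2 (V_new/V_old).
Step 3:
                    B           M           G
  Initial      0.8638      0.4848       1.367
  Change       0.1738      0.1158     -0.1738
  Equil         1.038      0.6006       1.193
  solve Keq expr → x = -0.05792; check Q = 4.216

Q₀ = 3.0020e+08; Q > K (proceeds reverse)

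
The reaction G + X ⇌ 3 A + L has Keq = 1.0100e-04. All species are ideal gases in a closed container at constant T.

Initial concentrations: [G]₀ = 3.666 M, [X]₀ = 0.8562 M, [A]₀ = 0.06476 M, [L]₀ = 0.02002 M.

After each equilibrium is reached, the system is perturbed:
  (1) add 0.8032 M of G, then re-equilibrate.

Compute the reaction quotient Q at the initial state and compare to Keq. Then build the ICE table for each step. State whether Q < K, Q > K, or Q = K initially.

Q₀ = 1.7323e-06 vs Keq = 1.0100e-04 ⇒ Q<K, forward
Step 1:
                  G         X         A         L
  I           3.666    0.8562   0.06476   0.02002
  C        -0.03657  -0.03657    0.1097   0.03657
  E           3.629    0.8196    0.1745   0.05659
  solve Keq expr → x = 0.03657; check Q = 1.0100e-04
Then add 0.8032 M of G.
Step 2:
                  G         X         A         L
  I           4.433    0.8196    0.1745   0.05659
  C       -0.002896 -0.002896  0.008689  0.002896
  E            4.43    0.8167    0.1831   0.05948
  solve Keq expr → x = 0.002896; check Q = 1.0100e-04

Q₀ = 1.7323e-06; Q < K (proceeds forward)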